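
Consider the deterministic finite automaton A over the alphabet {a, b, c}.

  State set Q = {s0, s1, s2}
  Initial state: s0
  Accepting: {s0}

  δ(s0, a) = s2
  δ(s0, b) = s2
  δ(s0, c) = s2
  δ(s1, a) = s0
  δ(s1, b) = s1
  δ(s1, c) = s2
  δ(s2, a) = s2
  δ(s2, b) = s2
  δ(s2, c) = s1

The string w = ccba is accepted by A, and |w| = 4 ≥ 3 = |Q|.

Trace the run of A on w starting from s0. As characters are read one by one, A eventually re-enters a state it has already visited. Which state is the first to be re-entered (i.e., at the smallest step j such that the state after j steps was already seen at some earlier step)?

s1

State sequence: s0 -c-> s2 -c-> s1 -b-> s1 -a-> s0
First repeat at step 3: s1 was already visited.

The earliest repeat is at step j = 3: A is in s1, which it already visited at step i = 2.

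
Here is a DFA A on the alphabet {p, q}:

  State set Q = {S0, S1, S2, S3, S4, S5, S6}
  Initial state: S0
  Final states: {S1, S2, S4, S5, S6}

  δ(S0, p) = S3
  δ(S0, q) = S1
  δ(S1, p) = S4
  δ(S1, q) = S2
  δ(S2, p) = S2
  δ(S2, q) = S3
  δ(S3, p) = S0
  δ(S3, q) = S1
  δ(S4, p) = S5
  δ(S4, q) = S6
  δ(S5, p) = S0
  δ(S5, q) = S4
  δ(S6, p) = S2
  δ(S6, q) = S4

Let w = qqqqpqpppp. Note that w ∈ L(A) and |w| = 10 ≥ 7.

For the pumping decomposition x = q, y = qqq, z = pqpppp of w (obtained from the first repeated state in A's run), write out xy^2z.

qqqqqqqpqpppp

xy^2z = q·qqq·qqq·pqpppp = qqqqqqqpqpppp.
Reading y = qqq takes A from S1 back to S1, so after x·y·y the machine is still in S1, and z then leads to the accepting state S2. Hence qqqqqqqpqpppp ∈ L(A).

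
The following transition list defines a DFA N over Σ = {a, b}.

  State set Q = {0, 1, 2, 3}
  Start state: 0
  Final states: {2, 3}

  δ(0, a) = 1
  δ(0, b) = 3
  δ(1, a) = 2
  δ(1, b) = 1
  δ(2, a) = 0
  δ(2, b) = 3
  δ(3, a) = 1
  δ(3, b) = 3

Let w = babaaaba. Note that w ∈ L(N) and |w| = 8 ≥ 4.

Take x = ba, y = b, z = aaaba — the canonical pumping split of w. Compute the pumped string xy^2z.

xy^2z = ba·b·b·aaaba = babbaaaba.
Reading y = b takes N from 1 back to 1, so after x·y·y the machine is still in 1, and z then leads to the accepting state 2. Hence babbaaaba ∈ L(N).

babbaaaba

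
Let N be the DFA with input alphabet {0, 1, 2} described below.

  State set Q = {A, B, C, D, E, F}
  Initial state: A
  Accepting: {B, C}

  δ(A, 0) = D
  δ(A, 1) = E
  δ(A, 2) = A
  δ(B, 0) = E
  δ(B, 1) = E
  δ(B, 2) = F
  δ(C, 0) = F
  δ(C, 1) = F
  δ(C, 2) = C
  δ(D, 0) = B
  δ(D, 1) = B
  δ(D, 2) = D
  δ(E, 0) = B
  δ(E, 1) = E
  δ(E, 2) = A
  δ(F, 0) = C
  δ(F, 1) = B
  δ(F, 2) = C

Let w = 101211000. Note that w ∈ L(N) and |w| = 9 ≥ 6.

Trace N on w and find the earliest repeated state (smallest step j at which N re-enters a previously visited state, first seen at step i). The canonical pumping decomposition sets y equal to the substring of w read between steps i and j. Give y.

01

Run of N on w = 1 0 1 2 1 1 0 0 0:
  step 0: A  (start)
  step 1: E  (read 1: A→E)
  step 2: B  (read 0: E→B)
  step 3: E  (read 1: B→E)   ← first repeat (E seen earlier)
  step 4: A  (read 2: E→A)
  step 5: E  (read 1: A→E)
  step 6: E  (read 1: E→E)
  step 7: B  (read 0: E→B)
  step 8: E  (read 0: B→E)
  step 9: B  (read 0: E→B)

So i = 1, j = 3, giving x = w[0:1] = 1, y = w[1:3] = 01, z = w[3:9] = 211000.
Check: |xy| = 3 ≤ 6 and |y| = 2 ≥ 1. Reading y takes N from E back to E, so every xyⁱz is accepted.
The DFA has 6 states, so the proof of the pumping lemma guarantees a repeated state among the first 6+1 visited; the segment between the two visits is the pumpable y.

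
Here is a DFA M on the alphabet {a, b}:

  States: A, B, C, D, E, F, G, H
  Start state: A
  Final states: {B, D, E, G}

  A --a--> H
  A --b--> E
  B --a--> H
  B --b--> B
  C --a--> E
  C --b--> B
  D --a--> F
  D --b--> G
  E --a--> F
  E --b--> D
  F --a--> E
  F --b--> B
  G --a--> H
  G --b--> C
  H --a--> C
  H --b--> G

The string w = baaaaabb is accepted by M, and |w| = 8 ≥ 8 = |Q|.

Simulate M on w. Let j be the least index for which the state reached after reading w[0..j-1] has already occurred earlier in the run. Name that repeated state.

Run of M on w = b a a a a a b b:
  step 0: A  (start)
  step 1: E  (read b: A→E)
  step 2: F  (read a: E→F)
  step 3: E  (read a: F→E)   ← first repeat (E seen earlier)
  step 4: F  (read a: E→F)
  step 5: E  (read a: F→E)
  step 6: F  (read a: E→F)
  step 7: B  (read b: F→B)
  step 8: B  (read b: B→B)

The earliest repeat is at step j = 3: M is in E, which it already visited at step i = 1.

E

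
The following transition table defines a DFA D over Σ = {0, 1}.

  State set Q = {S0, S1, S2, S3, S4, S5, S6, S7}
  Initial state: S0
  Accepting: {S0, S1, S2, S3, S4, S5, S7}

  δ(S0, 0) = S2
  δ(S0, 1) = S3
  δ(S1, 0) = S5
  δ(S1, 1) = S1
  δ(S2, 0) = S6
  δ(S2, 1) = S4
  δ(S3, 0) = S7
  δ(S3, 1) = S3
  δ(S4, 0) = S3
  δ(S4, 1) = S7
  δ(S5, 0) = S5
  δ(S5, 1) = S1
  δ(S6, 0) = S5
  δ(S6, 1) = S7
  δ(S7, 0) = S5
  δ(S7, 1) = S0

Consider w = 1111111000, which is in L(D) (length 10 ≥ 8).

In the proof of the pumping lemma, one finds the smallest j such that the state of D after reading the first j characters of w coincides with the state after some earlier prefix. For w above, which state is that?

State sequence: S0 -1-> S3 -1-> S3 -1-> S3 -1-> S3 -1-> S3 -1-> S3 -1-> S3 -0-> S7 -0-> S5 -0-> S5
First repeat at step 2: S3 was already visited.

The earliest repeat is at step j = 2: D is in S3, which it already visited at step i = 1.
Pumping length from the standard proof: p = 8 (the number of states). The repeated state found above gives |xy| = j ≤ 8 and |y| = j − i ≥ 1.

S3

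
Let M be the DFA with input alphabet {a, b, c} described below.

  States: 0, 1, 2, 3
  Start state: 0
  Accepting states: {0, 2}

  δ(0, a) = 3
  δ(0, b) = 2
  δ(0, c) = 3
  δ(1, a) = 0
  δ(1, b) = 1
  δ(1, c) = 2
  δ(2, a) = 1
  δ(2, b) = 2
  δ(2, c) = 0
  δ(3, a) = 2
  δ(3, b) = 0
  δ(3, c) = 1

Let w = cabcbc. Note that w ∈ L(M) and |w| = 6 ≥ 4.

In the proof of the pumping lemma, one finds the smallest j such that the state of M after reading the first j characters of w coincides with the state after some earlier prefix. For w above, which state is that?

2

State sequence: 0 -c-> 3 -a-> 2 -b-> 2 -c-> 0 -b-> 2 -c-> 0
First repeat at step 3: 2 was already visited.

The earliest repeat is at step j = 3: M is in 2, which it already visited at step i = 2.
The DFA has 4 states, so the proof of the pumping lemma guarantees a repeated state among the first 4+1 visited; the segment between the two visits is the pumpable y.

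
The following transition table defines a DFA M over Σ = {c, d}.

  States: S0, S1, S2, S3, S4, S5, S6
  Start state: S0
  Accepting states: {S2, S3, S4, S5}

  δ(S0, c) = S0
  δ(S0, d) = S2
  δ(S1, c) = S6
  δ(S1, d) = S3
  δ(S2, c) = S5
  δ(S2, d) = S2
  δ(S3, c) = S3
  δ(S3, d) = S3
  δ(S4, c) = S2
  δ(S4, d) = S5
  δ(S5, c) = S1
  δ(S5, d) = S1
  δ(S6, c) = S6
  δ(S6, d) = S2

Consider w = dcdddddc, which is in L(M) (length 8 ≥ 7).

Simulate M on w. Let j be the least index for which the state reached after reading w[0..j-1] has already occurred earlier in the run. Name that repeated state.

State sequence: S0 -d-> S2 -c-> S5 -d-> S1 -d-> S3 -d-> S3 -d-> S3 -d-> S3 -c-> S3
First repeat at step 5: S3 was already visited.

The earliest repeat is at step j = 5: M is in S3, which it already visited at step i = 4.
Pumping length from the standard proof: p = 7 (the number of states). The repeated state found above gives |xy| = j ≤ 7 and |y| = j − i ≥ 1.

S3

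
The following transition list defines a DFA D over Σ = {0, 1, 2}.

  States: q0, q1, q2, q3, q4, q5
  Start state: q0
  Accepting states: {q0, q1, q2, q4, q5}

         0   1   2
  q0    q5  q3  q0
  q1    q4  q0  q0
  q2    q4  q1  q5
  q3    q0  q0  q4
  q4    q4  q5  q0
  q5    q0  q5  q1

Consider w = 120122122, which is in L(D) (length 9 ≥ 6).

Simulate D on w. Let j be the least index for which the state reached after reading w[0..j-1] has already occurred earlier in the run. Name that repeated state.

q4

Run of D on w = 1 2 0 1 2 2 1 2 2:
  step 0: q0  (start)
  step 1: q3  (read 1: q0→q3)
  step 2: q4  (read 2: q3→q4)
  step 3: q4  (read 0: q4→q4)   ← first repeat (q4 seen earlier)
  step 4: q5  (read 1: q4→q5)
  step 5: q1  (read 2: q5→q1)
  step 6: q0  (read 2: q1→q0)
  step 7: q3  (read 1: q0→q3)
  step 8: q4  (read 2: q3→q4)
  step 9: q0  (read 2: q4→q0)

The earliest repeat is at step j = 3: D is in q4, which it already visited at step i = 2.
With |Q| = 6, pigeonhole forces a state repeat no later than step 6; the substring read between the first and second visits to that state can be pumped.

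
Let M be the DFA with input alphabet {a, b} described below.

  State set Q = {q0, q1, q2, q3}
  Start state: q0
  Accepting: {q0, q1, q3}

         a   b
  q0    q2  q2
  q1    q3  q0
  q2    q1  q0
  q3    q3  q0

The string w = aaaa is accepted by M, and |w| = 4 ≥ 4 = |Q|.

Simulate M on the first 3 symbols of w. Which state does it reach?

State sequence: q0 -a-> q2 -a-> q1 -a-> q3

After reading 3 characters, M is in state q3.

q3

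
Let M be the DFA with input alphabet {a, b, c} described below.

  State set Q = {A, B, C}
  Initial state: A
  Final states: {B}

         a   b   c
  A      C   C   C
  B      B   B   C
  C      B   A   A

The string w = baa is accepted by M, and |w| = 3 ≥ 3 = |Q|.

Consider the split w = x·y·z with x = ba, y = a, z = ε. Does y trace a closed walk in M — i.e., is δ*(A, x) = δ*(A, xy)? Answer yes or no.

yes

State sequence: A -b-> C -a-> B -a-> B

After x (step 2): B. After xy (step 3): B.
They match, so y = a drives M around a cycle from B back to itself; pumping y any number of times keeps M in B before reading z, and xyⁱz ∈ L(M) for every i ≥ 0.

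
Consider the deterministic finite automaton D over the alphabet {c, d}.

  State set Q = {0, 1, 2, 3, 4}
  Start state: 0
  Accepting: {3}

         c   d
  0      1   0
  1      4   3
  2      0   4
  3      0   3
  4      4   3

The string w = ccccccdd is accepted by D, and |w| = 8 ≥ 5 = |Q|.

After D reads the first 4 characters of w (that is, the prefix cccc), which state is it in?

4

State sequence: 0 -c-> 1 -c-> 4 -c-> 4 -c-> 4

After reading 4 characters, D is in state 4.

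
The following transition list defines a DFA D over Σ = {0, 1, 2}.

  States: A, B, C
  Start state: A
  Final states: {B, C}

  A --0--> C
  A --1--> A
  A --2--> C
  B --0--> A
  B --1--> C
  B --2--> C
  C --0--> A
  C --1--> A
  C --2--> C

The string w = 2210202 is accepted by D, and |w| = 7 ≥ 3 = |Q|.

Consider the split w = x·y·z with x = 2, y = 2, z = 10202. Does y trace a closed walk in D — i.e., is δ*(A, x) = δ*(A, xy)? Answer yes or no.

State sequence: A -2-> C -2-> C

After x (step 1): C. After xy (step 2): C.
They match, so y = 2 drives D around a cycle from C back to itself; pumping y any number of times keeps D in C before reading z, and xyⁱz ∈ L(D) for every i ≥ 0.

yes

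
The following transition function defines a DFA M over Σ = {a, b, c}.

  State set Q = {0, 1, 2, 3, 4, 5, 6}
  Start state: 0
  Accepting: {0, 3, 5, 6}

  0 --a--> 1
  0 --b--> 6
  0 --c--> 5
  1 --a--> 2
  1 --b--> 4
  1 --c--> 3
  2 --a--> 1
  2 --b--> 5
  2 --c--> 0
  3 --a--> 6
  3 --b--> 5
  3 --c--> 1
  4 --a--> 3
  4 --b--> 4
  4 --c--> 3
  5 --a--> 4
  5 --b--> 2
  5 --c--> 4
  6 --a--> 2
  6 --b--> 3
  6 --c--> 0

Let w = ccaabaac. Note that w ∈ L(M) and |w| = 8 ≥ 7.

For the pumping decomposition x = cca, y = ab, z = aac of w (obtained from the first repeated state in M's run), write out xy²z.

ccaababaac

xy^2z = cca·ab·ab·aac = ccaababaac.
Reading y = ab takes M from 3 back to 3, so after x·y·y the machine is still in 3, and z then leads to the accepting state 0. Hence ccaababaac ∈ L(M).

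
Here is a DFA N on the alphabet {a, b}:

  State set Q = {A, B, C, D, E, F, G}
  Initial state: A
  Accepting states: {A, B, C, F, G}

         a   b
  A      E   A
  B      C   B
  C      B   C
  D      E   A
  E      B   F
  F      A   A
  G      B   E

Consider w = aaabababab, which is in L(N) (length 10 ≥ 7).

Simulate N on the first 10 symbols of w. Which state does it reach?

State sequence: A -a-> E -a-> B -a-> C -b-> C -a-> B -b-> B -a-> C -b-> C -a-> B -b-> B

After reading 10 characters, N is in state B.

B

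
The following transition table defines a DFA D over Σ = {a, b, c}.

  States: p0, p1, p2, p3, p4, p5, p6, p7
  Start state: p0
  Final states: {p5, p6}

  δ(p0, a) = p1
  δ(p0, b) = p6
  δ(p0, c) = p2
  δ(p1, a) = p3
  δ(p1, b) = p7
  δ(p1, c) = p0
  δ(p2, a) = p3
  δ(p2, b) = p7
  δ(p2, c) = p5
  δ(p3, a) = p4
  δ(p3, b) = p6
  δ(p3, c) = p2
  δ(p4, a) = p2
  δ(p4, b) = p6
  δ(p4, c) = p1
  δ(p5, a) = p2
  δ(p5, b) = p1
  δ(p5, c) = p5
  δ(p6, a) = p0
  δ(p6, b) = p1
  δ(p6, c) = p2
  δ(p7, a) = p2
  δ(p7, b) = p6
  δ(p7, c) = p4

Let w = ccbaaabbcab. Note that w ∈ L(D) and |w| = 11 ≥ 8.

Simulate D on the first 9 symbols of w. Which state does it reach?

State sequence: p0 -c-> p2 -c-> p5 -b-> p1 -a-> p3 -a-> p4 -a-> p2 -b-> p7 -b-> p6 -c-> p2

After reading 9 characters, D is in state p2.

p2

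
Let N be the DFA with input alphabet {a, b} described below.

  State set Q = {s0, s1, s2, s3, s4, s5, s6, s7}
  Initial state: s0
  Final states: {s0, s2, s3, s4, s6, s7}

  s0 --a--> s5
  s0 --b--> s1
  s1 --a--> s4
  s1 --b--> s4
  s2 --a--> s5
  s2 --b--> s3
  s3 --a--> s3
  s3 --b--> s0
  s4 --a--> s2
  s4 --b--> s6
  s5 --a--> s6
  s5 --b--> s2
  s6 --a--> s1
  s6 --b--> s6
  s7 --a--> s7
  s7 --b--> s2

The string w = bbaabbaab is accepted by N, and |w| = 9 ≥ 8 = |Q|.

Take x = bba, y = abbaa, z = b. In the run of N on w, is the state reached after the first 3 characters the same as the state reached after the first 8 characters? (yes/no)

State sequence: s0 -b-> s1 -b-> s4 -a-> s2 -a-> s5 -b-> s2 -b-> s3 -a-> s3 -a-> s3

After x (step 3): s2. After xy (step 8): s3.
They differ (s2 ≠ s3), so y is not a cycle from the state after x; this split is not the one the pumping-lemma construction produces, and pumping y need not keep the string in L(N).

no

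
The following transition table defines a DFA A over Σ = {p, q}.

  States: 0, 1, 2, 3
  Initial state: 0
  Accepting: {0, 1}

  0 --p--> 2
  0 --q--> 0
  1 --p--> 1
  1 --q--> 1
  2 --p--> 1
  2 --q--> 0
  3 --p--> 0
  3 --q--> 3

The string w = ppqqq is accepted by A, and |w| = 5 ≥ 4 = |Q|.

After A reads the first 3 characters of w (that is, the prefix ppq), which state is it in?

1

State sequence: 0 -p-> 2 -p-> 1 -q-> 1

After reading 3 characters, A is in state 1.
(This kind of state-tracing is the core of the pumping-lemma construction: with 4 states, pigeonhole forces a repeat within the first 4 steps.)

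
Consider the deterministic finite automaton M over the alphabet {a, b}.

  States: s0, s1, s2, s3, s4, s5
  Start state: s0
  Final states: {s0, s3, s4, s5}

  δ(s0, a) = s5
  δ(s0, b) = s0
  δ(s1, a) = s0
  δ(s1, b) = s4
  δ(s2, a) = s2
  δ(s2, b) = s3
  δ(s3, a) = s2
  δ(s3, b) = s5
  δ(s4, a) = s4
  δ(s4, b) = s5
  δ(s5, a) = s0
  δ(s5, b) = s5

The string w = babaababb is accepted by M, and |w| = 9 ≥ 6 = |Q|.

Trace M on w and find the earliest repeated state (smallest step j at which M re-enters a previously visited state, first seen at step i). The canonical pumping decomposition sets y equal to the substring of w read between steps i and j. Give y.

State sequence: s0 -b-> s0 -a-> s5 -b-> s5 -a-> s0 -a-> s5 -b-> s5 -a-> s0 -b-> s0 -b-> s0
First repeat at step 1: s0 was already visited.

So i = 0, j = 1, giving x = w[0:0] = ε, y = w[0:1] = b, z = w[1:9] = abaababb.
Check: |xy| = 1 ≤ 6 and |y| = 1 ≥ 1. Reading y takes M from s0 back to s0, so every xyⁱz is accepted.
The DFA has 6 states, so the proof of the pumping lemma guarantees a repeated state among the first 6+1 visited; the segment between the two visits is the pumpable y.

b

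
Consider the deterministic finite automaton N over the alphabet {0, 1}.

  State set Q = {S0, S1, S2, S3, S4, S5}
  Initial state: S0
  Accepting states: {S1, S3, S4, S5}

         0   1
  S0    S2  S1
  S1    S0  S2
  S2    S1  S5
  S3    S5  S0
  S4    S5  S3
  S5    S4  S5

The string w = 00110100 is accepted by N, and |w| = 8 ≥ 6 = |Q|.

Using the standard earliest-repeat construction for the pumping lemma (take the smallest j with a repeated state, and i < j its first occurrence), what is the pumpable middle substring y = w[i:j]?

State sequence: S0 -0-> S2 -0-> S1 -1-> S2 -1-> S5 -0-> S4 -1-> S3 -0-> S5 -0-> S4
First repeat at step 3: S2 was already visited.

So i = 1, j = 3, giving x = w[0:1] = 0, y = w[1:3] = 01, z = w[3:8] = 10100.
Check: |xy| = 3 ≤ 6 and |y| = 2 ≥ 1. Reading y takes N from S2 back to S2, so every xyⁱz is accepted.
Pumping length from the standard proof: p = 6 (the number of states). The repeated state found above gives |xy| = j ≤ 6 and |y| = j − i ≥ 1.

01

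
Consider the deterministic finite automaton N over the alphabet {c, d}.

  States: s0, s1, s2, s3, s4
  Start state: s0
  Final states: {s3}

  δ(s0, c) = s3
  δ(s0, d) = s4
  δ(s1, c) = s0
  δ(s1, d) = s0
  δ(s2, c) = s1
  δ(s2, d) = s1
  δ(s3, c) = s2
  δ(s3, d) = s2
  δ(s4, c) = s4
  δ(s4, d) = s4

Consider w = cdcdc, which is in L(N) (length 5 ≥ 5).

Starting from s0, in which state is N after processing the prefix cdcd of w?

s0

State sequence: s0 -c-> s3 -d-> s2 -c-> s1 -d-> s0

After reading 4 characters, N is in state s0.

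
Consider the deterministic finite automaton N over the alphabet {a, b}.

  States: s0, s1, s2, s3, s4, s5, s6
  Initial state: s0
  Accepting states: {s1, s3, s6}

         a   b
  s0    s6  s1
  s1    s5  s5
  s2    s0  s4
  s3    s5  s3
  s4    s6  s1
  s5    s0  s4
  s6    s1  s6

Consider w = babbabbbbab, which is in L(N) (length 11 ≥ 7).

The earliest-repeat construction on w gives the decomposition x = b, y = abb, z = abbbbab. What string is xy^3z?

babbabbabbabbbbab

xy^3z = b·abb·abb·abb·abbbbab = babbabbabbabbbbab.
Reading y = abb takes N from s1 back to s1, so after x·y·y·y the machine is still in s1, and z then leads to the accepting state s6. Hence babbabbabbabbbbab ∈ L(N).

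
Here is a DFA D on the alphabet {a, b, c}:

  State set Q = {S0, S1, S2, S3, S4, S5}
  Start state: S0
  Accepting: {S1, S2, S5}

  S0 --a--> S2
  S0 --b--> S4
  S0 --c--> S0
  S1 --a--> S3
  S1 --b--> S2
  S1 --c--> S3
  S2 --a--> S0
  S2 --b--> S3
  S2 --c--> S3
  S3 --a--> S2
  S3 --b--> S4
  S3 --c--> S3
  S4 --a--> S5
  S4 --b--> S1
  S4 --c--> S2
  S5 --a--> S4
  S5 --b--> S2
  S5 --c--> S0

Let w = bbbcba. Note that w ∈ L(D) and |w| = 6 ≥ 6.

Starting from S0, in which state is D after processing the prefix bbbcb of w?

S4

Run of D on the first 5 characters of w = b b b c b:
  step 0: S0  (start)
  step 1: S4  (read b: S0→S4)
  step 2: S1  (read b: S4→S1)
  step 3: S2  (read b: S1→S2)
  step 4: S3  (read c: S2→S3)
  step 5: S4  (read b: S3→S4)

After reading 5 characters, D is in state S4.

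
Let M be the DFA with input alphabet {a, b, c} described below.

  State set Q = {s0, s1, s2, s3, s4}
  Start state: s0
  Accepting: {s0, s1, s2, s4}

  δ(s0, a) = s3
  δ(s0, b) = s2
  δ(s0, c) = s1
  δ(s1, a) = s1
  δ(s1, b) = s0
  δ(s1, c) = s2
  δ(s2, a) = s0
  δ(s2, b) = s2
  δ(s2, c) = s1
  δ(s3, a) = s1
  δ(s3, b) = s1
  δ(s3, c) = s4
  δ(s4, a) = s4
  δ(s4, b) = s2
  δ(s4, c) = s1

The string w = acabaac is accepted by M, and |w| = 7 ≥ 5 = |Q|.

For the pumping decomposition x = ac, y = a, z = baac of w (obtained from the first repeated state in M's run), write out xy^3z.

xy^3z = ac·a·a·a·baac = acaaabaac.
Reading y = a takes M from s4 back to s4, so after x·y·y·y the machine is still in s4, and z then leads to the accepting state s4. Hence acaaabaac ∈ L(M).

acaaabaac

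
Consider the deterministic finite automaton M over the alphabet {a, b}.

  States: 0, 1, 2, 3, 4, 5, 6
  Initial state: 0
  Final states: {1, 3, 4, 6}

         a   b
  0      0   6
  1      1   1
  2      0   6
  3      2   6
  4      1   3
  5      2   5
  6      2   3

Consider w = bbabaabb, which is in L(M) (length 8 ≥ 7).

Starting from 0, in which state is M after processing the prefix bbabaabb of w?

3

Run of M on the first 8 characters of w = b b a b a a b b:
  step 0: 0  (start)
  step 1: 6  (read b: 0→6)
  step 2: 3  (read b: 6→3)
  step 3: 2  (read a: 3→2)
  step 4: 6  (read b: 2→6)
  step 5: 2  (read a: 6→2)
  step 6: 0  (read a: 2→0)
  step 7: 6  (read b: 0→6)
  step 8: 3  (read b: 6→3)

After reading 8 characters, M is in state 3.
(This kind of state-tracing is the core of the pumping-lemma construction: with 7 states, pigeonhole forces a repeat within the first 7 steps.)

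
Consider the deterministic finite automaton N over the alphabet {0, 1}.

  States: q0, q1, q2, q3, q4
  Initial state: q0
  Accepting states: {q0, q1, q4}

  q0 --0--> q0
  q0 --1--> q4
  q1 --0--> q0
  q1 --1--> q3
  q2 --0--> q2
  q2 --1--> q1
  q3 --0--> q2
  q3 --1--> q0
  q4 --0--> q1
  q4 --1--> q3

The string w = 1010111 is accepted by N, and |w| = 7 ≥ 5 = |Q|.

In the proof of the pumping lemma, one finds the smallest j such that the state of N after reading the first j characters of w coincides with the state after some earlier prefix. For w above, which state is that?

Run of N on w = 1 0 1 0 1 1 1:
  step 0: q0  (start)
  step 1: q4  (read 1: q0→q4)
  step 2: q1  (read 0: q4→q1)
  step 3: q3  (read 1: q1→q3)
  step 4: q2  (read 0: q3→q2)
  step 5: q1  (read 1: q2→q1)   ← first repeat (q1 seen earlier)
  step 6: q3  (read 1: q1→q3)
  step 7: q0  (read 1: q3→q0)

The earliest repeat is at step j = 5: N is in q1, which it already visited at step i = 2.
Pumping length from the standard proof: p = 5 (the number of states). The repeated state found above gives |xy| = j ≤ 5 and |y| = j − i ≥ 1.

q1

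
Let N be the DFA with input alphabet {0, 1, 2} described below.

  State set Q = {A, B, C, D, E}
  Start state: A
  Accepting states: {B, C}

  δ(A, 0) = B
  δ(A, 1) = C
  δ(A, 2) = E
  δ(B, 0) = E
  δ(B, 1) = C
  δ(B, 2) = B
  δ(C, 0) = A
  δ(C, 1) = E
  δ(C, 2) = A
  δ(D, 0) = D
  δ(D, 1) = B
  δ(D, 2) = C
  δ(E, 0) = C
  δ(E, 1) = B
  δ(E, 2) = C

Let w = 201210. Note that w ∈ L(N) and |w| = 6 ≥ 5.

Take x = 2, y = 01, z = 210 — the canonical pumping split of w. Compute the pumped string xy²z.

20101210

xy^2z = 2·01·01·210 = 20101210.
Reading y = 01 takes N from E back to E, so after x·y·y the machine is still in E, and z then leads to the accepting state C. Hence 20101210 ∈ L(N).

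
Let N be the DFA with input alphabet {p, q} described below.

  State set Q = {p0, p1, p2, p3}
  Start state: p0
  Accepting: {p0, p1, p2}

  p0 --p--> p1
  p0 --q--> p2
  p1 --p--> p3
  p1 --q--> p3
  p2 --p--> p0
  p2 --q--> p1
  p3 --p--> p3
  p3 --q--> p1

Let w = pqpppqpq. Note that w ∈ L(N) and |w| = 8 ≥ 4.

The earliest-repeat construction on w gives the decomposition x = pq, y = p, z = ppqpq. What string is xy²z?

xy^2z = pq·p·p·ppqpq = pqppppqpq.
Reading y = p takes N from p3 back to p3, so after x·y·y the machine is still in p3, and z then leads to the accepting state p1. Hence pqppppqpq ∈ L(N).

pqppppqpq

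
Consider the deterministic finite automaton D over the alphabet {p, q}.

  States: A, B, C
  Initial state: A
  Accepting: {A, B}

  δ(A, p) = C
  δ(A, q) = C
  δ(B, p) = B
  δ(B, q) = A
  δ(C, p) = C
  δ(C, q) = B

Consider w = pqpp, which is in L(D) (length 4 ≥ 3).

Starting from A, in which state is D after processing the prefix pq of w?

State sequence: A -p-> C -q-> B

After reading 2 characters, D is in state B.

B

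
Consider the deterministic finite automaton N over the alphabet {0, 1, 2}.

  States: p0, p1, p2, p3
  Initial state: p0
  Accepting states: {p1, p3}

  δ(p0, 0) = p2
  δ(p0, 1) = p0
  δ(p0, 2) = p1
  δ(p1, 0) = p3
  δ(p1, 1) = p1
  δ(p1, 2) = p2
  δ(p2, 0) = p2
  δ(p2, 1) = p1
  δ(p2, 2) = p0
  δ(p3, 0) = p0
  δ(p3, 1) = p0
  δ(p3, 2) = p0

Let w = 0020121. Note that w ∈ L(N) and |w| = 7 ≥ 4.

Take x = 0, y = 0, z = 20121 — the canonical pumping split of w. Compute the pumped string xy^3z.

xy^3z = 0·0·0·0·20121 = 000020121.
Reading y = 0 takes N from p2 back to p2, so after x·y·y·y the machine is still in p2, and z then leads to the accepting state p1. Hence 000020121 ∈ L(N).

000020121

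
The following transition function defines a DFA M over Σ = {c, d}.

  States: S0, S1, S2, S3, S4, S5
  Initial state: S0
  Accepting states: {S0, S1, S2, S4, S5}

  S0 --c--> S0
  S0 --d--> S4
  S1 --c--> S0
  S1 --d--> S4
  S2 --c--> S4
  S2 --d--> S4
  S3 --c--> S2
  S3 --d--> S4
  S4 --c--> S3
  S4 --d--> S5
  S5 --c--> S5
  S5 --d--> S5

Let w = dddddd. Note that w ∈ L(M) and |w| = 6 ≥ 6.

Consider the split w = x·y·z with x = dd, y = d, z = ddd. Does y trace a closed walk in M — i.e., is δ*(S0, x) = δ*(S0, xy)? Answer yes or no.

yes

State sequence: S0 -d-> S4 -d-> S5 -d-> S5

After x (step 2): S5. After xy (step 3): S5.
They match, so y = d drives M around a cycle from S5 back to itself; pumping y any number of times keeps M in S5 before reading z, and xyⁱz ∈ L(M) for every i ≥ 0.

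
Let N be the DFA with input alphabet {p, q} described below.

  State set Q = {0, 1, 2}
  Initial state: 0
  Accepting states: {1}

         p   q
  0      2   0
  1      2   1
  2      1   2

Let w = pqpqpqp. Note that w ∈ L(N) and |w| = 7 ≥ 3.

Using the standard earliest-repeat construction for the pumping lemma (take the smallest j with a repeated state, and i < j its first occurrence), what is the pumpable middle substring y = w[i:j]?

State sequence: 0 -p-> 2 -q-> 2 -p-> 1 -q-> 1 -p-> 2 -q-> 2 -p-> 1
First repeat at step 2: 2 was already visited.

So i = 1, j = 2, giving x = w[0:1] = p, y = w[1:2] = q, z = w[2:7] = pqpqp.
Check: |xy| = 2 ≤ 3 and |y| = 1 ≥ 1. Reading y takes N from 2 back to 2, so every xyⁱz is accepted.

q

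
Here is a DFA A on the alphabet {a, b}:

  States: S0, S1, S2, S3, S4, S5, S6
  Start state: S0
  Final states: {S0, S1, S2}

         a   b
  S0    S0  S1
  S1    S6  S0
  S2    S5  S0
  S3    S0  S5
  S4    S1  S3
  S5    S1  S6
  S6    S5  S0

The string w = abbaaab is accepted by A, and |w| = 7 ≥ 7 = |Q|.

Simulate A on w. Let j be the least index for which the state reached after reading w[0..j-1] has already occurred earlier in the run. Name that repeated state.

S0

Run of A on w = a b b a a a b:
  step 0: S0  (start)
  step 1: S0  (read a: S0→S0)   ← first repeat (S0 seen earlier)
  step 2: S1  (read b: S0→S1)
  step 3: S0  (read b: S1→S0)
  step 4: S0  (read a: S0→S0)
  step 5: S0  (read a: S0→S0)
  step 6: S0  (read a: S0→S0)
  step 7: S1  (read b: S0→S1)

The earliest repeat is at step j = 1: A is in S0, which it already visited at step i = 0.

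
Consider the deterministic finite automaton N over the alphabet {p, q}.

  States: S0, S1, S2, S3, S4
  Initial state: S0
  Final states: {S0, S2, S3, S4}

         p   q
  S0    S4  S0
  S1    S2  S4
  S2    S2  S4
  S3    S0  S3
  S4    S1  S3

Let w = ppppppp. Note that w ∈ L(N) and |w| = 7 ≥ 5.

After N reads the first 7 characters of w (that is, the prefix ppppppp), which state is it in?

S2

State sequence: S0 -p-> S4 -p-> S1 -p-> S2 -p-> S2 -p-> S2 -p-> S2 -p-> S2

After reading 7 characters, N is in state S2.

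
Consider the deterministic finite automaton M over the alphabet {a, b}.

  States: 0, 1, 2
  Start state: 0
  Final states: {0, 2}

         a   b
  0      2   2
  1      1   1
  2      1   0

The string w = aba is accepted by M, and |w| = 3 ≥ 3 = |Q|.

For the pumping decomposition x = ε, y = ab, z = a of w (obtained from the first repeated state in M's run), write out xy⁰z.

xy⁰z = xz = ε·a = a.
Reading y = ab takes M from 0 back to 0, so after x the machine is still in 0, and z then leads to the accepting state 2. Hence a ∈ L(M).

a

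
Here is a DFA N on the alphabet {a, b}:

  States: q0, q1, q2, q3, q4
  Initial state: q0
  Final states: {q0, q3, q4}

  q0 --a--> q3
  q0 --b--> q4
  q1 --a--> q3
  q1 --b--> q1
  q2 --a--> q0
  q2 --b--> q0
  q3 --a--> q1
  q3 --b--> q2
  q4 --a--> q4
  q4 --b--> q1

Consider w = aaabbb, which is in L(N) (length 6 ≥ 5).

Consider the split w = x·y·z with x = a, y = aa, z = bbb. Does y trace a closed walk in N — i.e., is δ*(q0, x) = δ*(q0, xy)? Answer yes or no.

yes

Run of N on the first 3 characters of w = a a a:
  step 0: q0  (start)
  step 1: q3  (read a: q0→q3)
  step 2: q1  (read a: q3→q1)
  step 3: q3  (read a: q1→q3)

After x (step 1): q3. After xy (step 3): q3.
They match, so y = aa drives N around a cycle from q3 back to itself; pumping y any number of times keeps N in q3 before reading z, and xyⁱz ∈ L(N) for every i ≥ 0.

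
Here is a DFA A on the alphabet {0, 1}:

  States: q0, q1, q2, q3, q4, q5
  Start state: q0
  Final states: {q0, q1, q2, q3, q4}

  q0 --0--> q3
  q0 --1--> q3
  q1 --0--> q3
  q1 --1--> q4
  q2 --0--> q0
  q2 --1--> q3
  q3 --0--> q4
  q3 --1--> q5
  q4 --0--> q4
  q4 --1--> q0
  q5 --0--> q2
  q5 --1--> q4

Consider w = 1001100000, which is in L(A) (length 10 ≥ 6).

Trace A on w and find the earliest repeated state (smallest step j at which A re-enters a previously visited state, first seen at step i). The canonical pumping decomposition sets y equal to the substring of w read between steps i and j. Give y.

State sequence: q0 -1-> q3 -0-> q4 -0-> q4 -1-> q0 -1-> q3 -0-> q4 -0-> q4 -0-> q4 -0-> q4 -0-> q4
First repeat at step 3: q4 was already visited.

So i = 2, j = 3, giving x = w[0:2] = 10, y = w[2:3] = 0, z = w[3:10] = 1100000.
Check: |xy| = 3 ≤ 6 and |y| = 1 ≥ 1. Reading y takes A from q4 back to q4, so every xyⁱz is accepted.
Since A has 6 states, any run of length ≥ 6 visits 6+1 states, so by pigeonhole some state repeats within the first 6 steps — that repeat gives the pumpable loop.

0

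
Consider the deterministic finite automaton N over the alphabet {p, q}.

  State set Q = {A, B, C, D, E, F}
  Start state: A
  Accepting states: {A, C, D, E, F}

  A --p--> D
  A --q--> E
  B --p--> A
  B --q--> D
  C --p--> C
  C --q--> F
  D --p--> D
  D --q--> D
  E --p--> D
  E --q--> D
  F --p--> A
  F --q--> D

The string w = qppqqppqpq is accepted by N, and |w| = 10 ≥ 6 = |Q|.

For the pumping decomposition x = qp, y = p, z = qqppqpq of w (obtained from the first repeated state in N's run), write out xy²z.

qpppqqppqpq

xy^2z = qp·p·p·qqppqpq = qpppqqppqpq.
Reading y = p takes N from D back to D, so after x·y·y the machine is still in D, and z then leads to the accepting state D. Hence qpppqqppqpq ∈ L(N).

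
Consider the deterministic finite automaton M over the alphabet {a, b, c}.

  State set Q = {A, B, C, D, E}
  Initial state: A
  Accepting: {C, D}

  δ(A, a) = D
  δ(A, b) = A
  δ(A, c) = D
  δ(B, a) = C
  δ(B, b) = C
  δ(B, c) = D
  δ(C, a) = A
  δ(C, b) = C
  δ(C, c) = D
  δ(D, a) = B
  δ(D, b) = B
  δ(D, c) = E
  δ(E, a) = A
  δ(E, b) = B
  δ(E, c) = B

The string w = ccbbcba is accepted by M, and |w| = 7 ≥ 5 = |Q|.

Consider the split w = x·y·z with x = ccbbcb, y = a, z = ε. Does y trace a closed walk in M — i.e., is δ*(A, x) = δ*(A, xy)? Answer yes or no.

Run of M on the first 7 characters of w = c c b b c b a:
  step 0: A  (start)
  step 1: D  (read c: A→D)
  step 2: E  (read c: D→E)
  step 3: B  (read b: E→B)
  step 4: C  (read b: B→C)
  step 5: D  (read c: C→D)
  step 6: B  (read b: D→B)
  step 7: C  (read a: B→C)

After x (step 6): B. After xy (step 7): C.
They differ (B ≠ C), so y is not a cycle from the state after x; this split is not the one the pumping-lemma construction produces, and pumping y need not keep the string in L(M).

no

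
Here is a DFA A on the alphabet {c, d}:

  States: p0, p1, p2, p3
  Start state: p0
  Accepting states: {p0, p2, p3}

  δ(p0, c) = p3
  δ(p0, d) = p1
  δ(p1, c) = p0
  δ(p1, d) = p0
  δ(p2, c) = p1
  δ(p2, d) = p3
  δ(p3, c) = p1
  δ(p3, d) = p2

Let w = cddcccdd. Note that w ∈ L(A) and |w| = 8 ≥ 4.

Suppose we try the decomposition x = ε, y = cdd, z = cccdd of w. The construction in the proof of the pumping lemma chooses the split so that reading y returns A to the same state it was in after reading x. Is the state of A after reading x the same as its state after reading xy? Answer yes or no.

Run of A on the first 3 characters of w = c d d:
  step 0: p0  (start)
  step 1: p3  (read c: p0→p3)
  step 2: p2  (read d: p3→p2)
  step 3: p3  (read d: p2→p3)

After x (step 0): p0. After xy (step 3): p3.
They differ (p0 ≠ p3), so y is not a cycle from the state after x; this split is not the one the pumping-lemma construction produces, and pumping y need not keep the string in L(A).

no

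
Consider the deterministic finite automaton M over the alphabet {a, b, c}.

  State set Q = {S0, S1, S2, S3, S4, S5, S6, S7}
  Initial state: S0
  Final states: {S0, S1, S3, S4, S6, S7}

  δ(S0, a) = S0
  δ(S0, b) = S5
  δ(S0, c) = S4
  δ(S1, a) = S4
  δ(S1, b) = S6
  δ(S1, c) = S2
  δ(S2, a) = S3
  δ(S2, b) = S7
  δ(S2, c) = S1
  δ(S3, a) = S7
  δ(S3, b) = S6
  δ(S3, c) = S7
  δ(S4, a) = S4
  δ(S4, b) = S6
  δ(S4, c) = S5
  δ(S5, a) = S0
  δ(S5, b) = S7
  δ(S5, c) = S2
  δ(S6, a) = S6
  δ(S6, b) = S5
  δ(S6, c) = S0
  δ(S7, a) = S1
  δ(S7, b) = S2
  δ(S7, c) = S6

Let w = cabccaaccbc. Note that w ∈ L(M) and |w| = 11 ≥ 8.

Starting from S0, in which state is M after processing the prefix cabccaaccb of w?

S7

State sequence: S0 -c-> S4 -a-> S4 -b-> S6 -c-> S0 -c-> S4 -a-> S4 -a-> S4 -c-> S5 -c-> S2 -b-> S7

After reading 10 characters, M is in state S7.
(This kind of state-tracing is the core of the pumping-lemma construction: with 8 states, pigeonhole forces a repeat within the first 8 steps.)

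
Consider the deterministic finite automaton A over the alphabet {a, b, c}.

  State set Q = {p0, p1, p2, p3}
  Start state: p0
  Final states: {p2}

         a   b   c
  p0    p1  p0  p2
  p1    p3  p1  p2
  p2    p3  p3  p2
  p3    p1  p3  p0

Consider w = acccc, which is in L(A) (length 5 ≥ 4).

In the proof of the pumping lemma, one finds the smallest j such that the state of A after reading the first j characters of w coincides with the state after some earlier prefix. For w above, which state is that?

Run of A on w = a c c c c:
  step 0: p0  (start)
  step 1: p1  (read a: p0→p1)
  step 2: p2  (read c: p1→p2)
  step 3: p2  (read c: p2→p2)   ← first repeat (p2 seen earlier)
  step 4: p2  (read c: p2→p2)
  step 5: p2  (read c: p2→p2)

The earliest repeat is at step j = 3: A is in p2, which it already visited at step i = 2.

p2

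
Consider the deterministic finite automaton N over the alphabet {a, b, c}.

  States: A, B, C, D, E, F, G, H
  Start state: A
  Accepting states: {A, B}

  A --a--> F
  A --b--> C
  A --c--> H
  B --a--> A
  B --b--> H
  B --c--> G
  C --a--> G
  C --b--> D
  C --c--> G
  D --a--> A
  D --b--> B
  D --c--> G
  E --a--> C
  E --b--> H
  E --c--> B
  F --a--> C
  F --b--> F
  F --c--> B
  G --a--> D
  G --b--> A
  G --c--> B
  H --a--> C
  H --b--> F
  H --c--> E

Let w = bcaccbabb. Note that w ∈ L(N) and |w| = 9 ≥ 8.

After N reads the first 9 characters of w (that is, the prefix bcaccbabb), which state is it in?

State sequence: A -b-> C -c-> G -a-> D -c-> G -c-> B -b-> H -a-> C -b-> D -b-> B

After reading 9 characters, N is in state B.

B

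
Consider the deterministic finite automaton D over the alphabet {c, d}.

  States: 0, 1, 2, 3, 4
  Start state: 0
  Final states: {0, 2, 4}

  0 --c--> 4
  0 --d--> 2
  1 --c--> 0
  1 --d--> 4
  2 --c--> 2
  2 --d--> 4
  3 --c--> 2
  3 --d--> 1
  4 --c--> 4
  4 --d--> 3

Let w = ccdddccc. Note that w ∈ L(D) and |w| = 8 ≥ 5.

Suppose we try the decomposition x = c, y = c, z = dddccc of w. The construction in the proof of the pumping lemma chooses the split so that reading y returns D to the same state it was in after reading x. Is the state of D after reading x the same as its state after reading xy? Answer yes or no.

yes

Run of D on the first 2 characters of w = c c:
  step 0: 0  (start)
  step 1: 4  (read c: 0→4)
  step 2: 4  (read c: 4→4)

After x (step 1): 4. After xy (step 2): 4.
They match, so y = c drives D around a cycle from 4 back to itself; pumping y any number of times keeps D in 4 before reading z, and xyⁱz ∈ L(D) for every i ≥ 0.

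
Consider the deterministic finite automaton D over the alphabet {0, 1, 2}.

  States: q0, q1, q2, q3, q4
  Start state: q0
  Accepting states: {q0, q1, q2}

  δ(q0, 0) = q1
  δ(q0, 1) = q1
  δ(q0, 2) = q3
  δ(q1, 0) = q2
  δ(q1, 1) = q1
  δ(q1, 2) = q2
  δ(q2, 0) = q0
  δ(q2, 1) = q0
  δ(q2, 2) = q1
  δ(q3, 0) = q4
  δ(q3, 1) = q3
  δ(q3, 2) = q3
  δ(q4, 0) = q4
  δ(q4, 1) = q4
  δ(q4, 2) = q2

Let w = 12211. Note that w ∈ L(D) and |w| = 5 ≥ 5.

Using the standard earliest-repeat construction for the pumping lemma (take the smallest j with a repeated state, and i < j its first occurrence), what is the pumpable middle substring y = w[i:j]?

Run of D on w = 1 2 2 1 1:
  step 0: q0  (start)
  step 1: q1  (read 1: q0→q1)
  step 2: q2  (read 2: q1→q2)
  step 3: q1  (read 2: q2→q1)   ← first repeat (q1 seen earlier)
  step 4: q1  (read 1: q1→q1)
  step 5: q1  (read 1: q1→q1)

So i = 1, j = 3, giving x = w[0:1] = 1, y = w[1:3] = 22, z = w[3:5] = 11.
Check: |xy| = 3 ≤ 5 and |y| = 2 ≥ 1. Reading y takes D from q1 back to q1, so every xyⁱz is accepted.
The DFA has 5 states, so the proof of the pumping lemma guarantees a repeated state among the first 5+1 visited; the segment between the two visits is the pumpable y.

22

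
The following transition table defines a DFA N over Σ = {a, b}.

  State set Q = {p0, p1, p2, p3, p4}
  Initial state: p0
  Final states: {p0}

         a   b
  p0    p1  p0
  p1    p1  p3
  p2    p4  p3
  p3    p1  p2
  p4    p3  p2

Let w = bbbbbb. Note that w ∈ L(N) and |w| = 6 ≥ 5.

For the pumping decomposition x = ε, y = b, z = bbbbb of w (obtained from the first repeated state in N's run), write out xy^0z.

bbbbb

xy⁰z = xz = ε·bbbbb = bbbbb.
Reading y = b takes N from p0 back to p0, so after x the machine is still in p0, and z then leads to the accepting state p0. Hence bbbbb ∈ L(N).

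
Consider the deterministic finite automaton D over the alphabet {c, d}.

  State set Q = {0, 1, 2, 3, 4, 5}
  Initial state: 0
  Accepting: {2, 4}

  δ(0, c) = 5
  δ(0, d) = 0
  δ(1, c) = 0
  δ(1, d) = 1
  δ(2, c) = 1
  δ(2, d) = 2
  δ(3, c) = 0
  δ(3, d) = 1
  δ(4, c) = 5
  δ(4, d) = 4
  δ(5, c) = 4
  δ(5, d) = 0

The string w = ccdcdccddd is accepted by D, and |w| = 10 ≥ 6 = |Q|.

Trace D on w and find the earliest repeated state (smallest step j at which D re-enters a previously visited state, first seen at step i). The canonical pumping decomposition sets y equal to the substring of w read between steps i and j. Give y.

d

State sequence: 0 -c-> 5 -c-> 4 -d-> 4 -c-> 5 -d-> 0 -c-> 5 -c-> 4 -d-> 4 -d-> 4 -d-> 4
First repeat at step 3: 4 was already visited.

So i = 2, j = 3, giving x = w[0:2] = cc, y = w[2:3] = d, z = w[3:10] = cdccddd.
Check: |xy| = 3 ≤ 6 and |y| = 1 ≥ 1. Reading y takes D from 4 back to 4, so every xyⁱz is accepted.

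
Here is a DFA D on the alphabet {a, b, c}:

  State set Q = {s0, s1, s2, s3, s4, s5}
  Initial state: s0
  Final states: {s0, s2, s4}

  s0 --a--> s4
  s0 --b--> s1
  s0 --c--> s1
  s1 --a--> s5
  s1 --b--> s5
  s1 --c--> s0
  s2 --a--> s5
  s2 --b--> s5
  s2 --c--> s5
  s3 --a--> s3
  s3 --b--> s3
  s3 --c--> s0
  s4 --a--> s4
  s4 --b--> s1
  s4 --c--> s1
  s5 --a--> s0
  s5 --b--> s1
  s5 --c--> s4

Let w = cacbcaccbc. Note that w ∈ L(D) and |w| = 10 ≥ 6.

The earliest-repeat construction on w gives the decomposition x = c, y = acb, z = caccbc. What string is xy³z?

cacbacbacbcaccbc

xy^3z = c·acb·acb·acb·caccbc = cacbacbacbcaccbc.
Reading y = acb takes D from s1 back to s1, so after x·y·y·y the machine is still in s1, and z then leads to the accepting state s0. Hence cacbacbacbcaccbc ∈ L(D).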